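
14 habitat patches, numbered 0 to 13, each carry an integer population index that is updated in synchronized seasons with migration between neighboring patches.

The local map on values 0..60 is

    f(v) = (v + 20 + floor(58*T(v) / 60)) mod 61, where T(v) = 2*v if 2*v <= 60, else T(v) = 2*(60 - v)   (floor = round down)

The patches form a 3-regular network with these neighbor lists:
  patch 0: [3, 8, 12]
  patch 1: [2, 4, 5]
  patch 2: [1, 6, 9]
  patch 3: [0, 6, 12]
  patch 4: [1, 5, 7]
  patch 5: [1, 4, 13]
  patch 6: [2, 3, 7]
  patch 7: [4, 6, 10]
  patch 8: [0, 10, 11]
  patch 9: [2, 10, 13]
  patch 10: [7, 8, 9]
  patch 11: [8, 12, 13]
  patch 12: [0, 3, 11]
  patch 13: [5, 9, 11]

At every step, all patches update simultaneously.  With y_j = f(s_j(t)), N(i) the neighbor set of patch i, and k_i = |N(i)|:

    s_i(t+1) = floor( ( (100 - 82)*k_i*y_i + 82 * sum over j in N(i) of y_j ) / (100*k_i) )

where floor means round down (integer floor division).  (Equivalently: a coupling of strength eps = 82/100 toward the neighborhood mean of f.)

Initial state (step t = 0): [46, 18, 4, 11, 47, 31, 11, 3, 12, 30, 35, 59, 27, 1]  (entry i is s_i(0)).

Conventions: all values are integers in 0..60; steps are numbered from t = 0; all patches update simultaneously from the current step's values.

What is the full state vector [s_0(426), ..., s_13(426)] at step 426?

Simulating step by step:
t=0: [46, 18, 4, 11, 47, 31, 11, 3, 12, 30, 35, 59, 27, 1]
t=1: [45, 31, 35, 42, 28, 25, 39, 39, 35, 34, 43, 34, 34, 34]
t=2: [38, 39, 42, 37, 39, 41, 38, 37, 37, 40, 39, 42, 38, 39]
t=3: [39, 36, 37, 39, 38, 37, 38, 38, 37, 37, 38, 38, 38, 36]
t=4: [38, 39, 40, 38, 39, 40, 39, 39, 38, 40, 39, 39, 38, 39]
t=5: [39, 37, 37, 38, 37, 37, 38, 38, 38, 37, 38, 38, 38, 37]
t=6: [38, 40, 39, 38, 39, 40, 39, 39, 38, 39, 39, 39, 38, 39]
t=7: [39, 37, 37, 38, 37, 37, 38, 38, 38, 38, 38, 38, 38, 37]
t=8: [38, 40, 39, 38, 39, 40, 39, 39, 38, 39, 39, 39, 38, 39]

Answer: [38, 40, 39, 38, 39, 40, 39, 39, 38, 39, 39, 39, 38, 39]
Key observation: The state at step 6, [38, 40, 39, 38, 39, 40, 39, 39, 38, 39, 39, 39, 38, 39], reappears at step 8: the system is in a cycle of period 2 from step 6 on.  Therefore the state at step 426 equals the state at step 6 + ((426 - 6) mod 2) = 6, which is [38, 40, 39, 38, 39, 40, 39, 39, 38, 39, 39, 39, 38, 39].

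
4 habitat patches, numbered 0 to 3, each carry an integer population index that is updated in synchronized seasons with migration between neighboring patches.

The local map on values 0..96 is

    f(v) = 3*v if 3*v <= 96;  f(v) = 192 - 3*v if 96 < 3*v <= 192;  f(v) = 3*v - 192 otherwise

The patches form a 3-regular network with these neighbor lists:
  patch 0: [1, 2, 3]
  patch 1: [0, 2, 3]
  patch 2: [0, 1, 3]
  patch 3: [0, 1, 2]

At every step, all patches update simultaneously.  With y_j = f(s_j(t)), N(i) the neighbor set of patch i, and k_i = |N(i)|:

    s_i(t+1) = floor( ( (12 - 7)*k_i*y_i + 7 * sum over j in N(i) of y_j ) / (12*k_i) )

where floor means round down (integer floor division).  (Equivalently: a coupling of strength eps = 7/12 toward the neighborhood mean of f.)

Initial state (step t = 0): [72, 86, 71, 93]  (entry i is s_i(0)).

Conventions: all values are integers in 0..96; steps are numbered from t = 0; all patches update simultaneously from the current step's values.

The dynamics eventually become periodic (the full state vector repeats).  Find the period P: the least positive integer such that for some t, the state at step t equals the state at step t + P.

Simulating step by step:
t=0: [72, 86, 71, 93]
t=1: [43, 53, 43, 57]
t=2: [49, 42, 49, 39]
t=3: [54, 59, 54, 61]
t=4: [23, 19, 23, 18]
t=5: [63, 61, 63, 60]
t=6: [5, 7, 5, 7]
t=7: [17, 18, 17, 18]
t=8: [52, 52, 52, 52]
t=9: [36, 36, 36, 36]
t=10: [84, 84, 84, 84]
t=11: [60, 60, 60, 60]
t=12: [12, 12, 12, 12]
t=13: [36, 36, 36, 36]

Answer: 4
Key observation: The state at step 9, [36, 36, 36, 36], reappears at step 13 — and no state repeats earlier — so the cycle the system enters has period 4.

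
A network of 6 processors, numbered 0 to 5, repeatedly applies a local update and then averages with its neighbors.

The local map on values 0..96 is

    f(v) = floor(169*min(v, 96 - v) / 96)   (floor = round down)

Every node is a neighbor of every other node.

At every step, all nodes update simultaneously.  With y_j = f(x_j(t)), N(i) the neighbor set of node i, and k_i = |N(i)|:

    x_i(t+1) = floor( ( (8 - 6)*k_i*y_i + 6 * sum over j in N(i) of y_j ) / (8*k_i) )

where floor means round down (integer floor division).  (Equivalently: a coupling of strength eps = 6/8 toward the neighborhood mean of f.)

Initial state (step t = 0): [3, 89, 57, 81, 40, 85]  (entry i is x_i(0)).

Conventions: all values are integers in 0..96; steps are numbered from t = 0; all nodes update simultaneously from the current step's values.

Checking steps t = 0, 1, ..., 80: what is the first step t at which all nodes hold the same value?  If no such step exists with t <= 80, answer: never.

Answer: 4
Key observation: Synchronization is absorbing here: once all nodes are equal they stay equal, and step 4 is the first all-equal step.

Derivation:
t=0: [3, 89, 57, 81, 40, 85]  (not all equal)
t=1: [30, 31, 36, 32, 37, 31]  (not all equal)
t=2: [56, 57, 57, 57, 58, 57]  (not all equal)
t=3: [68, 68, 68, 68, 67, 68]  (not all equal)
t=4: [49, 49, 49, 49, 49, 49]  (all equal)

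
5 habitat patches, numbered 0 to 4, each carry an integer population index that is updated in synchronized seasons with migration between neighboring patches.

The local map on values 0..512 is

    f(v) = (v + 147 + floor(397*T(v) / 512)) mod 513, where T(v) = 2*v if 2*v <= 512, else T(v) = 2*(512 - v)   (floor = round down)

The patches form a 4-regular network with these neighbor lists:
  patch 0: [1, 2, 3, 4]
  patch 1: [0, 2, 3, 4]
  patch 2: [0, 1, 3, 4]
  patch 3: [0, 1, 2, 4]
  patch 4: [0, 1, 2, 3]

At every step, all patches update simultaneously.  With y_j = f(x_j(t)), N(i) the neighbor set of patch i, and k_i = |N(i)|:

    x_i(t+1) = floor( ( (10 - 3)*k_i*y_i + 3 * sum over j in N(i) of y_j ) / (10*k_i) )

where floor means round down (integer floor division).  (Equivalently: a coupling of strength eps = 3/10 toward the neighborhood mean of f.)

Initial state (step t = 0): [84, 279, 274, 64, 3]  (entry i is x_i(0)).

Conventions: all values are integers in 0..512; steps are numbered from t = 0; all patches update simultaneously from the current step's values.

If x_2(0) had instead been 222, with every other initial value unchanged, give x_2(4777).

Answer: x_2(4777) = 275
Key observation: The state at step 36, [276, 276, 276, 276, 276], reappears at step 38: the system is in a cycle of period 2 from step 36 on.  Therefore the state at step 4777 equals the state at step 36 + ((4777 - 36) mod 2) = 37, which is [275, 275, 275, 275, 275].

Derivation:
t=0: [84, 279, 222, 64, 3]
t=1: [323, 268, 222, 291, 193]
t=2: [240, 259, 209, 251, 162]
t=3: [230, 254, 180, 247, 105]
t=4: [232, 271, 153, 260, 354]
t=5: [218, 252, 93, 255, 223]
t=6: [218, 272, 340, 277, 226]
t=7: [208, 263, 239, 261, 220]
t=8: [190, 264, 239, 265, 209]
t=9: [155, 258, 233, 258, 186]
t=10: [88, 248, 212, 248, 137]
t=11: [349, 284, 226, 284, 427]
t=12: [235, 257, 219, 257, 208]
t=13: [232, 265, 207, 265, 189]
t=14: [220, 256, 181, 256, 152]
t=15: [188, 245, 125, 245, 79]
t=16: [178, 269, 398, 269, 325]
t=17: [137, 257, 212, 257, 237]
t=18: [421, 289, 219, 289, 259]
t=19: [213, 258, 210, 258, 268]
t=20: [200, 267, 195, 267, 264]
t=21: [173, 258, 165, 258, 260]
t=22: [120, 251, 107, 251, 251]
t=23: [410, 298, 388, 298, 298]
t=24: [216, 254, 224, 254, 254]
t=25: [207, 268, 220, 268, 268]
t=26: [191, 264, 211, 264, 264]
t=27: [161, 261, 192, 261, 261]
t=28: [103, 253, 153, 253, 253]
t=29: [350, 269, 110, 269, 269]
t=30: [259, 286, 379, 286, 286]
t=31: [276, 267, 235, 267, 267]
t=32: [272, 276, 246, 276, 276]
t=33: [276, 274, 265, 274, 274]
t=34: [275, 277, 280, 277, 277]
t=35: [275, 274, 273, 274, 274]
t=36: [276, 276, 276, 276, 276]
t=37: [275, 275, 275, 275, 275]
t=38: [276, 276, 276, 276, 276]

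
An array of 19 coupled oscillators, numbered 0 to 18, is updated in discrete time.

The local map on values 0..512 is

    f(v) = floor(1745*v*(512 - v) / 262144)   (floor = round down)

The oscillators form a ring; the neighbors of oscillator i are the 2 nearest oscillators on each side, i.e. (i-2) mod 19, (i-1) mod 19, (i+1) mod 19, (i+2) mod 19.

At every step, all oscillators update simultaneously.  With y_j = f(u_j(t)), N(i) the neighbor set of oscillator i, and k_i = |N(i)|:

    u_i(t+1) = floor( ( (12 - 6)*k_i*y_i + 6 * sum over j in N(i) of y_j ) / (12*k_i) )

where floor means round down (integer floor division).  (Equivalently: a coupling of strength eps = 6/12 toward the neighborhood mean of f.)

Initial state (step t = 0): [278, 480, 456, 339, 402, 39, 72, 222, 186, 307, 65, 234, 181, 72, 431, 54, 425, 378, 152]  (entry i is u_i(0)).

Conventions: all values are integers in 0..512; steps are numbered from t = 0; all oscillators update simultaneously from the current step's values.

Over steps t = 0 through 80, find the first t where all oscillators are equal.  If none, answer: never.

Simulating step by step:
t=0: [278, 480, 456, 339, 402, 39, 72, 222, 186, 307, 65, 234, 181, 72, 431, 54, 425, 378, 152]  (not all equal)
t=1: [338, 220, 236, 280, 258, 226, 260, 358, 357, 391, 303, 368, 332, 258, 243, 210, 260, 319, 321]  (not all equal)
t=2: [405, 421, 427, 431, 434, 423, 418, 376, 376, 345, 389, 372, 404, 418, 428, 425, 427, 411, 411]  (not all equal)
t=3: [275, 257, 245, 237, 235, 257, 274, 324, 332, 359, 328, 329, 290, 270, 249, 250, 250, 269, 270]  (not all equal)
t=4: [434, 434, 434, 434, 433, 431, 425, 406, 399, 382, 399, 403, 422, 429, 434, 435, 435, 434, 434]  (not all equal)
t=5: [225, 225, 225, 226, 229, 239, 253, 281, 295, 312, 296, 285, 257, 242, 229, 224, 223, 224, 224]  (not all equal)
t=6: [429, 429, 429, 430, 431, 433, 433, 429, 426, 421, 425, 428, 433, 432, 431, 429, 429, 429, 429]  (not all equal)
t=7: [237, 236, 236, 233, 231, 229, 230, 237, 242, 248, 243, 239, 231, 231, 232, 235, 236, 237, 237]  (not all equal)
t=8: [433, 432, 432, 432, 431, 431, 431, 432, 433, 434, 434, 433, 432, 432, 432, 432, 432, 433, 433]  (not all equal)
t=9: [227, 229, 229, 230, 231, 231, 231, 229, 227, 226, 226, 227, 229, 229, 230, 229, 229, 227, 227]  (not all equal)
t=10: [430, 430, 431, 431, 431, 431, 431, 431, 430, 430, 430, 430, 430, 430, 431, 430, 430, 430, 430]  (not all equal)
t=11: [233, 233, 232, 232, 232, 232, 232, 232, 233, 233, 234, 234, 233, 233, 233, 233, 233, 234, 234]  (not all equal)
t=12: [432, 432, 432, 432, 432, 432, 432, 432, 432, 432, 432, 432, 432, 432, 432, 432, 432, 432, 432]  (all equal)

Answer: 12
Key observation: Synchronization is absorbing here: once all oscillators are equal they stay equal, and step 12 is the first all-equal step.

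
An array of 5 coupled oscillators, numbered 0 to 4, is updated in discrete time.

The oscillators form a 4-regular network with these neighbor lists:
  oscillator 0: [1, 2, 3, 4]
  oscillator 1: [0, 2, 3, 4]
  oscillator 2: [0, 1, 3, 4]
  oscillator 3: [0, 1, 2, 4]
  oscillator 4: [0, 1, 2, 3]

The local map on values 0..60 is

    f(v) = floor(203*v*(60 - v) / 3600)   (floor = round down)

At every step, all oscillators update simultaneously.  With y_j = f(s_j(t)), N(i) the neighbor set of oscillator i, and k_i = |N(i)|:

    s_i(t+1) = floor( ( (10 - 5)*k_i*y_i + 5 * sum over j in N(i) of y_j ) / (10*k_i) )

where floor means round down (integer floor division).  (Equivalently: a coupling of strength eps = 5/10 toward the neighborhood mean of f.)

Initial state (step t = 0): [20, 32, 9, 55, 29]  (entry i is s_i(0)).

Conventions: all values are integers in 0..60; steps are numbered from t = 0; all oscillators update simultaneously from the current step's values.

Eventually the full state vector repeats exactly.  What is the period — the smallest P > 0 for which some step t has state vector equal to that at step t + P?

Answer: 2
Key observation: The state at step 6, [50, 50, 50, 50, 50], reappears at step 8 — and no state repeats earlier — so the cycle the system enters has period 2.

Derivation:
t=0: [20, 32, 9, 55, 29]
t=1: [40, 41, 32, 28, 41]
t=2: [45, 45, 47, 47, 45]
t=3: [37, 37, 35, 35, 37]
t=4: [47, 47, 48, 48, 47]
t=5: [33, 33, 32, 32, 33]
t=6: [50, 50, 50, 50, 50]
t=7: [28, 28, 28, 28, 28]
t=8: [50, 50, 50, 50, 50]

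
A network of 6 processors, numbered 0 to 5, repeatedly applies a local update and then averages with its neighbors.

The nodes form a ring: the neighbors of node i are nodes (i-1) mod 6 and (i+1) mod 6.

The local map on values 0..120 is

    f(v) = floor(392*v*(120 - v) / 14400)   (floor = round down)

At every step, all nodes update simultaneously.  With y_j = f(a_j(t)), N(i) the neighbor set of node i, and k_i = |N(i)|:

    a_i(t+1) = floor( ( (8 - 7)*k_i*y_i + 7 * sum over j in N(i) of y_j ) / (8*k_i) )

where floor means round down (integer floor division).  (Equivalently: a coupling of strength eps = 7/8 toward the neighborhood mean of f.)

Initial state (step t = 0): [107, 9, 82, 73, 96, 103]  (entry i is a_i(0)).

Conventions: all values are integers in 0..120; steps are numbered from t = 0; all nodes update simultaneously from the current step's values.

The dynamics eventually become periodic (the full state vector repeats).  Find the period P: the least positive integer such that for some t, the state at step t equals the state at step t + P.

Answer: 4
Key observation: The state at step 6, [97, 97, 97, 97, 97, 97], reappears at step 10 — and no state repeats earlier — so the cycle the system enters has period 4.

Derivation:
t=0: [107, 9, 82, 73, 96, 103]
t=1: [37, 56, 63, 75, 69, 49]
t=2: [93, 90, 94, 95, 92, 89]
t=3: [73, 67, 68, 67, 69, 69]
t=4: [95, 94, 96, 95, 95, 94]
t=5: [65, 63, 64, 63, 64, 64]
t=6: [97, 97, 97, 97, 97, 97]
t=7: [60, 60, 60, 60, 60, 60]
t=8: [98, 98, 98, 98, 98, 98]
t=9: [58, 58, 58, 58, 58, 58]
t=10: [97, 97, 97, 97, 97, 97]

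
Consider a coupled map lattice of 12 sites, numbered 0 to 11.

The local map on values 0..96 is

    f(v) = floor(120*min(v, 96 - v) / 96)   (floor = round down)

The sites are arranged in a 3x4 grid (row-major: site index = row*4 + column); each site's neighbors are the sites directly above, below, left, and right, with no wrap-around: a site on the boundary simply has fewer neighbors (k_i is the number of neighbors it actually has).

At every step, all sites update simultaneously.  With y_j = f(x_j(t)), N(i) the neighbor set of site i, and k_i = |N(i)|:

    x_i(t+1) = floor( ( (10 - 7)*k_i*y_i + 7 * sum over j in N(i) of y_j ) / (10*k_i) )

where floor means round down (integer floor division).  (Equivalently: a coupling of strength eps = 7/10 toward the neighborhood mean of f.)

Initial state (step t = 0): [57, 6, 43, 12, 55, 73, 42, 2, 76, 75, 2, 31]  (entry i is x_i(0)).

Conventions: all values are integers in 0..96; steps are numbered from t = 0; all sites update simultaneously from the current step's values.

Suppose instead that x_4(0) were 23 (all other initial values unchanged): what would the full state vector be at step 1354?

Answer: [45, 45, 45, 45, 45, 45, 45, 45, 45, 45, 45, 45]
Key observation: The state at step 25, [57, 57, 57, 57, 57, 57, 57, 57, 57, 57, 57, 57], reappears at step 31: the system is in a cycle of period 6 from step 25 on.  Therefore the state at step 1354 equals the state at step 25 + ((1354 - 25) mod 6) = 28, which is [45, 45, 45, 45, 45, 45, 45, 45, 45, 45, 45, 45].

Derivation:
t=0: [57, 6, 43, 12, 23, 73, 42, 2, 76, 75, 2, 31]
t=1: [26, 32, 33, 23, 31, 28, 30, 25, 26, 20, 27, 12]
t=2: [36, 37, 36, 33, 34, 35, 35, 27, 31, 30, 27, 26]
t=3: [44, 44, 43, 39, 42, 42, 39, 36, 39, 37, 36, 32]
t=4: [53, 53, 51, 48, 51, 50, 48, 45, 48, 47, 44, 43]
t=5: [54, 54, 57, 57, 56, 56, 57, 57, 57, 57, 56, 54]
t=6: [51, 50, 48, 48, 50, 49, 48, 48, 48, 48, 49, 49]
t=7: [56, 57, 59, 60, 57, 58, 59, 59, 58, 59, 58, 58]
t=8: [48, 47, 46, 45, 48, 47, 46, 46, 47, 46, 46, 46]
t=9: [59, 58, 57, 56, 59, 58, 57, 56, 58, 57, 57, 57]
t=10: [46, 47, 48, 49, 46, 47, 48, 49, 47, 47, 48, 48]
t=11: [57, 58, 59, 58, 57, 58, 59, 58, 57, 58, 59, 59]
t=12: [47, 47, 46, 46, 47, 47, 46, 46, 47, 47, 46, 46]
t=13: [58, 57, 57, 57, 58, 57, 57, 57, 58, 57, 57, 57]
t=14: [47, 47, 48, 48, 47, 47, 48, 48, 47, 47, 48, 48]
t=15: [58, 58, 59, 60, 58, 58, 59, 60, 58, 58, 59, 60]
t=16: [47, 46, 46, 45, 47, 46, 46, 45, 47, 46, 46, 45]
t=17: [57, 57, 56, 56, 57, 57, 56, 56, 57, 57, 56, 56]
t=18: [48, 48, 49, 50, 48, 48, 49, 50, 48, 48, 49, 50]
t=19: [60, 59, 58, 57, 60, 59, 58, 57, 60, 59, 58, 57]
t=20: [45, 46, 47, 47, 45, 46, 47, 47, 45, 46, 47, 47]
t=21: [56, 57, 57, 58, 56, 57, 57, 58, 56, 57, 57, 58]
t=22: [49, 48, 47, 47, 49, 48, 47, 47, 49, 48, 47, 47]
t=23: [58, 59, 58, 58, 58, 59, 58, 58, 58, 59, 58, 58]
t=24: [46, 46, 46, 47, 46, 46, 46, 47, 46, 46, 46, 47]
t=25: [57, 57, 57, 57, 57, 57, 57, 57, 57, 57, 57, 57]
t=26: [48, 48, 48, 48, 48, 48, 48, 48, 48, 48, 48, 48]
t=27: [60, 60, 60, 60, 60, 60, 60, 60, 60, 60, 60, 60]
t=28: [45, 45, 45, 45, 45, 45, 45, 45, 45, 45, 45, 45]
t=29: [56, 56, 56, 56, 56, 56, 56, 56, 56, 56, 56, 56]
t=30: [50, 50, 50, 50, 50, 50, 50, 50, 50, 50, 50, 50]
t=31: [57, 57, 57, 57, 57, 57, 57, 57, 57, 57, 57, 57]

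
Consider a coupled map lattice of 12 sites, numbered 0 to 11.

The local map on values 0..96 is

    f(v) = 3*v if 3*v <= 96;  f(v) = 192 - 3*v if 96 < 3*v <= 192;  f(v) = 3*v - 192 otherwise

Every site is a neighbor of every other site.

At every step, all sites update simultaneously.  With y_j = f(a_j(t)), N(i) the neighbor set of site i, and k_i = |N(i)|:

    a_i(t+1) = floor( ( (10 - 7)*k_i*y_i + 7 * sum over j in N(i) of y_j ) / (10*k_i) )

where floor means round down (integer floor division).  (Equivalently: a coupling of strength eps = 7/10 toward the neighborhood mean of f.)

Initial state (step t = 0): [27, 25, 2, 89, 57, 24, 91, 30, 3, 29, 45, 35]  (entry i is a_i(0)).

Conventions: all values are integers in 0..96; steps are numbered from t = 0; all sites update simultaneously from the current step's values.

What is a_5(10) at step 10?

Simulating step by step:
t=0: [27, 25, 2, 89, 57, 24, 91, 30, 3, 29, 45, 35]
t=1: [66, 64, 48, 64, 52, 64, 66, 68, 49, 67, 60, 67]
t=2: [13, 11, 22, 11, 20, 11, 13, 14, 22, 13, 14, 13]
t=3: [43, 41, 49, 41, 47, 41, 43, 43, 49, 43, 43, 43]
t=4: [61, 62, 56, 62, 58, 62, 61, 61, 56, 61, 61, 61]
t=5: [10, 10, 14, 10, 13, 10, 10, 10, 14, 10, 10, 10]
t=6: [32, 32, 34, 32, 34, 32, 32, 32, 34, 32, 32, 32]
t=7: [94, 94, 93, 94, 93, 94, 94, 94, 93, 94, 94, 94]
t=8: [89, 89, 88, 89, 88, 89, 89, 89, 88, 89, 89, 89]
t=9: [74, 74, 73, 74, 73, 74, 74, 74, 73, 74, 74, 74]
t=10: [29, 29, 28, 29, 28, 29, 29, 29, 28, 29, 29, 29]

Answer: a_5(10) = 29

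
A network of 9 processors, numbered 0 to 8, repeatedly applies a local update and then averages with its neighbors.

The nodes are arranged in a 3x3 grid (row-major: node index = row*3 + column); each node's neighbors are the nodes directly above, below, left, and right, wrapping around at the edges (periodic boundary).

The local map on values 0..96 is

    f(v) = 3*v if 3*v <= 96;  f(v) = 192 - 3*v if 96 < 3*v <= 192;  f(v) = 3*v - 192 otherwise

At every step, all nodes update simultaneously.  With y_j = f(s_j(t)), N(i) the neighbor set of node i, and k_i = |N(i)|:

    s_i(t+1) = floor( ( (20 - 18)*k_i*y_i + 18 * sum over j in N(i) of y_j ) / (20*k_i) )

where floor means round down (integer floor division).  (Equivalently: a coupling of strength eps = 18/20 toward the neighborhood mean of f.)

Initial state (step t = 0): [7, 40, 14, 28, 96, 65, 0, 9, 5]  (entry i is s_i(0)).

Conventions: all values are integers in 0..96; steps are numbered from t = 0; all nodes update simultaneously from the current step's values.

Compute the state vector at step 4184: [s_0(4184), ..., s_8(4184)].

Simulating step by step:
t=0: [7, 40, 14, 28, 96, 65, 0, 9, 5]
t=1: [46, 49, 29, 35, 51, 53, 33, 43, 17]
t=2: [75, 59, 49, 57, 55, 62, 66, 57, 67]
t=3: [22, 29, 18, 18, 16, 23, 19, 14, 18]
t=4: [63, 55, 67, 59, 61, 54, 54, 59, 55]
t=5: [18, 10, 20, 17, 20, 16, 16, 22, 21]
t=6: [47, 57, 49, 52, 49, 57, 57, 51, 56]
t=7: [32, 42, 30, 34, 30, 35, 35, 28, 30]
t=8: [84, 87, 85, 90, 82, 89, 89, 83, 87]
t=9: [70, 59, 67, 67, 68, 66, 66, 65, 67]
t=10: [10, 10, 11, 10, 8, 9, 9, 9, 6]
t=11: [30, 28, 26, 27, 28, 26, 26, 24, 27]
t=12: [81, 81, 82, 82, 79, 80, 80, 80, 76]
t=13: [51, 49, 47, 48, 49, 47, 47, 45, 48]
t=14: [47, 47, 46, 46, 49, 48, 48, 48, 52]
t=15: [51, 49, 47, 48, 49, 47, 47, 45, 48]

Answer: [47, 47, 46, 46, 49, 48, 48, 48, 52]
Key observation: The state at step 13, [51, 49, 47, 48, 49, 47, 47, 45, 48], reappears at step 15: the system is in a cycle of period 2 from step 13 on.  Therefore the state at step 4184 equals the state at step 13 + ((4184 - 13) mod 2) = 14, which is [47, 47, 46, 46, 49, 48, 48, 48, 52].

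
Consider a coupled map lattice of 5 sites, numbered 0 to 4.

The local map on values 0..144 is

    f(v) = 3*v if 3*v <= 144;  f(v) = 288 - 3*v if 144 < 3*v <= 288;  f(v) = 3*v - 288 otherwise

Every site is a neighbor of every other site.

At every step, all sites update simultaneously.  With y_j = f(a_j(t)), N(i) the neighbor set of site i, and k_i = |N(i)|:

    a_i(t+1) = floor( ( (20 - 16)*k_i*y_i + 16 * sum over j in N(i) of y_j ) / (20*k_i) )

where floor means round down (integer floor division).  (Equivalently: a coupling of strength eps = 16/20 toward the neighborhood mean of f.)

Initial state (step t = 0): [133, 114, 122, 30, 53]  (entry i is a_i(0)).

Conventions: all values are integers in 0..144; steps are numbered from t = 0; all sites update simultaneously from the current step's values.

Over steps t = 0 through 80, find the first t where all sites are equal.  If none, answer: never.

Simulating step by step:
t=0: [133, 114, 122, 30, 53]  (not all equal)
t=1: [92, 92, 92, 92, 92]  (all equal)

Answer: 1
Key observation: Synchronization is absorbing here: once all sites are equal they stay equal, and step 1 is the first all-equal step.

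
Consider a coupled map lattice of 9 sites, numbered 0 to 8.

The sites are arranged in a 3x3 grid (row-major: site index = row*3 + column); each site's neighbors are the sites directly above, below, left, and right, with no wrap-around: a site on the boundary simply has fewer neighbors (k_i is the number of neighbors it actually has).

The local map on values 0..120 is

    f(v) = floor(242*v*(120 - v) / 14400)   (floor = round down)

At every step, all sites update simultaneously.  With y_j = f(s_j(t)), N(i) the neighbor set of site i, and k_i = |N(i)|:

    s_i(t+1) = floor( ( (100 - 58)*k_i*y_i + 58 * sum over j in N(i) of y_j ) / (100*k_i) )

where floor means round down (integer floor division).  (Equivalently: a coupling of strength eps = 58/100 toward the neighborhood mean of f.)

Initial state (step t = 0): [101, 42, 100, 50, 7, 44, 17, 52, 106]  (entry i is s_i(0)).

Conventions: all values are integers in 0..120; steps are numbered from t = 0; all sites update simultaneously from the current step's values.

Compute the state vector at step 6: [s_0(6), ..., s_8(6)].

Answer: [60, 60, 60, 60, 60, 60, 60, 60, 60]

Derivation:
t=0: [101, 42, 100, 50, 7, 44, 17, 52, 106]
t=1: [46, 38, 46, 38, 38, 37, 46, 37, 43]
t=2: [54, 53, 53, 53, 51, 53, 53, 53, 52]
t=3: [59, 59, 59, 59, 59, 59, 59, 59, 59]
t=4: [60, 60, 60, 60, 60, 60, 60, 60, 60]
t=5: [60, 60, 60, 60, 60, 60, 60, 60, 60]
t=6: [60, 60, 60, 60, 60, 60, 60, 60, 60]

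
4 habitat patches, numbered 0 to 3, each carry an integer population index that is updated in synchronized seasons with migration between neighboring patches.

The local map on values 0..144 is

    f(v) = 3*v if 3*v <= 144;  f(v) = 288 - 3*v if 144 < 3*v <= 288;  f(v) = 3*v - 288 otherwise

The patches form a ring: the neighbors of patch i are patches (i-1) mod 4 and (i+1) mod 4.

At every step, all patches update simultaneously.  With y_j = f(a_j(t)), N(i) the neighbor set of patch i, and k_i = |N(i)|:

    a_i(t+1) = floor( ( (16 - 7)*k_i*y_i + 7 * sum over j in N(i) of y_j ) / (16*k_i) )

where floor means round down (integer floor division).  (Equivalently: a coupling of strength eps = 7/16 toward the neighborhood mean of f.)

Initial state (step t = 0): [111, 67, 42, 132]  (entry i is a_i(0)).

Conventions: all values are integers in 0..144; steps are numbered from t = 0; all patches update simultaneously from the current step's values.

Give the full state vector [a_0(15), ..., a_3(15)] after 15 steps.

Answer: [136, 132, 122, 127]

Derivation:
t=0: [111, 67, 42, 132]
t=1: [67, 86, 113, 98]
t=2: [56, 47, 36, 33]
t=3: [120, 129, 113, 105]
t=4: [68, 82, 56, 42]
t=5: [84, 68, 104, 115]
t=6: [51, 60, 44, 45]
t=7: [129, 119, 127, 134]
t=8: [95, 80, 92, 106]
t=9: [18, 30, 23, 20]
t=10: [63, 77, 71, 60]
t=11: [91, 70, 78, 98]
t=12: [26, 58, 48, 18]
t=13: [80, 112, 117, 78]
t=14: [49, 51, 57, 54]
t=15: [136, 132, 122, 127]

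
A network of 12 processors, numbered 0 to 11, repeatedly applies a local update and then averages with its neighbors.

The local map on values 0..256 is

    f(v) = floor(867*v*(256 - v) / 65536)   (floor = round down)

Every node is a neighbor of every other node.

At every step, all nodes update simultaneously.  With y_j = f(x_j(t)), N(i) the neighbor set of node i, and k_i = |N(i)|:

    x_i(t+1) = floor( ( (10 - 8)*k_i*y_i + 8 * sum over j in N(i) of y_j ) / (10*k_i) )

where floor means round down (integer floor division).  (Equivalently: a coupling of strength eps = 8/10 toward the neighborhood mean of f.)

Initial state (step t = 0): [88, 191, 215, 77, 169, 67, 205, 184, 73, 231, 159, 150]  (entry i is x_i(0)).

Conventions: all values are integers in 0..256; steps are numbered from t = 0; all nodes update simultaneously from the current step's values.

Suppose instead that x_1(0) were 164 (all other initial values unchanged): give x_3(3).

Answer: x_3(3) = 159
Key observation: This trace re-runs the system from the modified initial state.

Derivation:
t=0: [88, 164, 215, 77, 169, 67, 205, 184, 73, 231, 159, 150]
t=1: [172, 173, 162, 170, 172, 169, 165, 170, 170, 157, 173, 174]
t=2: [193, 193, 194, 193, 193, 193, 194, 193, 193, 195, 193, 193]
t=3: [159, 159, 159, 159, 159, 159, 159, 159, 159, 159, 159, 159]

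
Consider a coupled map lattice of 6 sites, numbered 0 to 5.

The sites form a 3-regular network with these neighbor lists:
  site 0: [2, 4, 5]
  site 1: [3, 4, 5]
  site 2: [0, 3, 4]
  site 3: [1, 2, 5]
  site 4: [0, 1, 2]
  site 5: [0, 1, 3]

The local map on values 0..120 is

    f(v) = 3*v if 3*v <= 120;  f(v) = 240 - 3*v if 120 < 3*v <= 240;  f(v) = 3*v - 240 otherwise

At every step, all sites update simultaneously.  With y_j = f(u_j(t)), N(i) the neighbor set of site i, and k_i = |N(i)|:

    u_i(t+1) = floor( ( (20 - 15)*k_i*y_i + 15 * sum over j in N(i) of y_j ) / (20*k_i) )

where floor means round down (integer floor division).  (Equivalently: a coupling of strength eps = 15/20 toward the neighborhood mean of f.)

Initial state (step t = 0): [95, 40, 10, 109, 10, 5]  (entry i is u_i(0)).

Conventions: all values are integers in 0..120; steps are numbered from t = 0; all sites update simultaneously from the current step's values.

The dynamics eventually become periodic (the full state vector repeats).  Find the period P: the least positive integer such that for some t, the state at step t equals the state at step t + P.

Simulating step by step:
t=0: [95, 40, 10, 109, 10, 5]
t=1: [30, 63, 48, 63, 56, 66]
t=2: [75, 54, 77, 60, 77, 58]
t=3: [24, 53, 23, 53, 27, 54]
t=4: [75, 80, 75, 77, 75, 78]
t=5: [12, 7, 13, 7, 11, 7]
t=6: [32, 24, 32, 25, 32, 24]
t=7: [90, 78, 90, 78, 90, 78]
t=8: [24, 12, 24, 12, 24, 12]
t=9: [63, 45, 63, 45, 63, 45]
t=10: [64, 91, 64, 91, 64, 91]
t=11: [44, 36, 44, 36, 44, 36]
t=12: [108, 108, 108, 108, 108, 108]
t=13: [84, 84, 84, 84, 84, 84]
t=14: [12, 12, 12, 12, 12, 12]
t=15: [36, 36, 36, 36, 36, 36]
t=16: [108, 108, 108, 108, 108, 108]

Answer: 4
Key observation: The state at step 12, [108, 108, 108, 108, 108, 108], reappears at step 16 — and no state repeats earlier — so the cycle the system enters has period 4.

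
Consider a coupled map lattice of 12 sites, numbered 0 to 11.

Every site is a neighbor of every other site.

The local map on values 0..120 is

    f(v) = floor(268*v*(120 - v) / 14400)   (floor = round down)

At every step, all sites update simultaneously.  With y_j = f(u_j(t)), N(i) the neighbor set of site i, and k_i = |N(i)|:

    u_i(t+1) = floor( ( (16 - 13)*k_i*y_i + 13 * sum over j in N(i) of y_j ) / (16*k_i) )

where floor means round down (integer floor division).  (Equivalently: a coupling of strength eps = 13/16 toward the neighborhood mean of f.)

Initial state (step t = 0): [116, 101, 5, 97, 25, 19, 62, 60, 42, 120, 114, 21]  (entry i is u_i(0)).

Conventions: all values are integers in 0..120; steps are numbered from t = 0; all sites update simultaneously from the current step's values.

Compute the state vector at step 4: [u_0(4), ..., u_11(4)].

Answer: [66, 66, 66, 66, 66, 66, 66, 66, 66, 66, 66, 66]

Derivation:
t=0: [116, 101, 5, 97, 25, 19, 62, 60, 42, 120, 114, 21]
t=1: [31, 34, 31, 35, 35, 34, 38, 38, 37, 30, 32, 35]
t=2: [53, 54, 53, 54, 54, 54, 54, 54, 54, 53, 53, 54]
t=3: [66, 66, 66, 66, 66, 66, 66, 66, 66, 66, 66, 66]
t=4: [66, 66, 66, 66, 66, 66, 66, 66, 66, 66, 66, 66]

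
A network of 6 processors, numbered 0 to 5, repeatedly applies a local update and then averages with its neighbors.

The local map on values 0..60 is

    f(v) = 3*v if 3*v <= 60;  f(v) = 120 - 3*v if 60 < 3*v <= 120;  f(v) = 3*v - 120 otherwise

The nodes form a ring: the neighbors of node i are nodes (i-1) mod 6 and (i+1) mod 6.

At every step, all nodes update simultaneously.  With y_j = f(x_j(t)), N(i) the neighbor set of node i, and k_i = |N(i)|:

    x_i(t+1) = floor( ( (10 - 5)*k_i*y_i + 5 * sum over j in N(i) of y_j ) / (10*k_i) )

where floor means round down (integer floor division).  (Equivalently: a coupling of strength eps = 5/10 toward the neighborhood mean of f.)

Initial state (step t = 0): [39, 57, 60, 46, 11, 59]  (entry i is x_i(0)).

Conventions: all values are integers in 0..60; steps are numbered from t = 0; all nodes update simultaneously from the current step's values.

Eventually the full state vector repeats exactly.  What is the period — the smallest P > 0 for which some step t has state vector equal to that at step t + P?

Simulating step by step:
t=0: [39, 57, 60, 46, 11, 59]
t=1: [28, 41, 47, 32, 35, 37]
t=2: [21, 15, 17, 21, 15, 17]
t=3: [52, 49, 51, 52, 49, 51]
t=4: [33, 30, 32, 33, 30, 32]
t=5: [24, 26, 24, 24, 26, 24]
t=6: [46, 45, 46, 46, 45, 46]
t=7: [17, 16, 17, 17, 16, 17]
t=8: [50, 49, 50, 50, 49, 50]
t=9: [29, 28, 29, 29, 28, 29]
t=10: [33, 34, 33, 33, 34, 33]
t=11: [20, 19, 20, 20, 19, 20]
t=12: [59, 58, 59, 59, 58, 59]
t=13: [56, 55, 56, 56, 55, 56]
t=14: [47, 46, 47, 47, 46, 47]
t=15: [20, 19, 20, 20, 19, 20]

Answer: 4
Key observation: The state at step 11, [20, 19, 20, 20, 19, 20], reappears at step 15 — and no state repeats earlier — so the cycle the system enters has period 4.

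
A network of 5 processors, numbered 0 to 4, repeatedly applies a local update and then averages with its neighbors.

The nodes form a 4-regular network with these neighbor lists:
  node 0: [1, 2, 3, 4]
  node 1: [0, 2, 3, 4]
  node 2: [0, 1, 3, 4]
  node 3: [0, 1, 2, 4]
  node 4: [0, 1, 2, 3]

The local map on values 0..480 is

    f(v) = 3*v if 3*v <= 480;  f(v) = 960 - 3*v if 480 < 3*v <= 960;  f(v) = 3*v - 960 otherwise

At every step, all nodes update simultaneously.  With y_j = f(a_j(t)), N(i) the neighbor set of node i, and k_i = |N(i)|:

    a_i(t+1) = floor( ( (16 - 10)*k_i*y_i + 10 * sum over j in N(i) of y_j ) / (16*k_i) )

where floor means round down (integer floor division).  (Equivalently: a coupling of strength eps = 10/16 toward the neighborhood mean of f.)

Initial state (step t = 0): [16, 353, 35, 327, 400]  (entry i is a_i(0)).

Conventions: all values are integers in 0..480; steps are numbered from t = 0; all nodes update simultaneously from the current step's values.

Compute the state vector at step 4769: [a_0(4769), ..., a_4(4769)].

Simulating step by step:
t=0: [16, 353, 35, 327, 400]
t=1: [90, 101, 103, 84, 132]
t=2: [298, 305, 306, 294, 325]
t=3: [52, 48, 47, 55, 41]
t=4: [148, 145, 144, 150, 140]
t=5: [437, 435, 435, 439, 432]
t=6: [347, 346, 346, 349, 344]
t=7: [79, 78, 78, 80, 77]
t=8: [235, 234, 234, 236, 234]
t=9: [255, 256, 256, 255, 256]
t=10: [193, 192, 192, 193, 192]
t=11: [382, 383, 383, 382, 383]
t=12: [187, 188, 188, 187, 188]
t=13: [397, 396, 396, 397, 396]
t=14: [229, 228, 228, 229, 228]
t=15: [274, 275, 275, 274, 275]
t=16: [136, 135, 135, 136, 135]
t=17: [406, 405, 405, 406, 405]
t=18: [256, 255, 255, 256, 255]
t=19: [193, 194, 194, 193, 194]
t=20: [379, 378, 378, 379, 378]
t=21: [175, 174, 174, 175, 174]
t=22: [436, 437, 437, 436, 437]
t=23: [349, 350, 350, 349, 350]
t=24: [88, 89, 89, 88, 89]
t=25: [265, 266, 266, 265, 266]
t=26: [163, 162, 162, 163, 162]
t=27: [472, 473, 473, 472, 473]
t=28: [457, 458, 458, 457, 458]
t=29: [412, 413, 413, 412, 413]
t=30: [277, 278, 278, 277, 278]
t=31: [127, 126, 126, 127, 126]
t=32: [379, 378, 378, 379, 378]

Answer: [412, 413, 413, 412, 413]
Key observation: The state at step 20, [379, 378, 378, 379, 378], reappears at step 32: the system is in a cycle of period 12 from step 20 on.  Therefore the state at step 4769 equals the state at step 20 + ((4769 - 20) mod 12) = 29, which is [412, 413, 413, 412, 413].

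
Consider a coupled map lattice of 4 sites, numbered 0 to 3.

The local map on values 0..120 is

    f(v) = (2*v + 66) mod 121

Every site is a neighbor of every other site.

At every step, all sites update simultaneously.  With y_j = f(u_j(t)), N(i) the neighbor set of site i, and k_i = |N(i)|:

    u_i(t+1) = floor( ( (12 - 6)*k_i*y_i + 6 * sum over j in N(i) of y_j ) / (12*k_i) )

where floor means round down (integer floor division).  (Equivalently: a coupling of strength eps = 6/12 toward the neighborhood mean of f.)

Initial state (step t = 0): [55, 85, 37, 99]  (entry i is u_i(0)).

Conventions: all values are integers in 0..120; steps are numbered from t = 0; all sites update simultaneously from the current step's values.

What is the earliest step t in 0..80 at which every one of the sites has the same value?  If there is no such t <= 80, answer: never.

Answer: never
Key observation: The state at step 33 reappears at step 43 — the system is in a cycle of period 10 from step 33 on.  No step 0..43 is synchronized, and the cycle repeats forever, so no step up to 80 (or ever) has all sites equal.

Derivation:
t=0: [55, 85, 37, 99]  (not all equal)
t=1: [53, 73, 41, 42]  (not all equal)
t=2: [50, 63, 42, 42]  (not all equal)
t=3: [44, 52, 38, 38]  (not all equal)
t=4: [31, 37, 27, 27]  (not all equal)
t=5: [46, 50, 84, 84]  (not all equal)
t=6: [63, 66, 89, 89]  (not all equal)
t=7: [49, 51, 26, 26]  (not all equal)
t=8: [68, 70, 93, 93]  (not all equal)
t=9: [58, 59, 34, 34]  (not all equal)
t=10: [45, 46, 29, 29]  (not all equal)
t=11: [24, 25, 14, 14]  (not all equal)
t=12: [107, 108, 101, 101]  (not all equal)
t=13: [34, 35, 30, 30]  (not all equal)
t=14: [10, 11, 8, 8]  (not all equal)
t=15: [85, 85, 83, 83]  (not all equal)
t=16: [113, 113, 112, 112]  (not all equal)
t=17: [49, 49, 48, 48]  (not all equal)
t=18: [42, 42, 41, 41]  (not all equal)
t=19: [28, 28, 27, 27]  (not all equal)
t=20: [40, 40, 80, 80]  (not all equal)
t=21: [51, 51, 78, 78]  (not all equal)
t=22: [65, 65, 83, 83]  (not all equal)
t=23: [87, 87, 99, 99]  (not all equal)
t=24: [86, 86, 54, 54]  (not all equal)
t=25: [95, 95, 74, 74]  (not all equal)
t=26: [40, 40, 66, 66]  (not all equal)
t=27: [42, 42, 59, 59]  (not all equal)
t=28: [40, 40, 51, 51]  (not all equal)
t=29: [32, 32, 39, 39]  (not all equal)
t=30: [13, 13, 18, 18]  (not all equal)
t=31: [95, 95, 98, 98]  (not all equal)
t=32: [16, 16, 18, 18]  (not all equal)
t=33: [99, 99, 100, 100]  (not all equal)
t=34: [22, 22, 23, 23]  (not all equal)
t=35: [110, 110, 111, 111]  (not all equal)
t=36: [44, 44, 45, 45]  (not all equal)
t=37: [33, 33, 34, 34]  (not all equal)
t=38: [11, 11, 12, 12]  (not all equal)
t=39: [88, 88, 89, 89]  (not all equal)
t=40: [0, 0, 1, 1]  (not all equal)
t=41: [66, 66, 67, 67]  (not all equal)
t=42: [77, 77, 78, 78]  (not all equal)
t=43: [99, 99, 100, 100]  (not all equal)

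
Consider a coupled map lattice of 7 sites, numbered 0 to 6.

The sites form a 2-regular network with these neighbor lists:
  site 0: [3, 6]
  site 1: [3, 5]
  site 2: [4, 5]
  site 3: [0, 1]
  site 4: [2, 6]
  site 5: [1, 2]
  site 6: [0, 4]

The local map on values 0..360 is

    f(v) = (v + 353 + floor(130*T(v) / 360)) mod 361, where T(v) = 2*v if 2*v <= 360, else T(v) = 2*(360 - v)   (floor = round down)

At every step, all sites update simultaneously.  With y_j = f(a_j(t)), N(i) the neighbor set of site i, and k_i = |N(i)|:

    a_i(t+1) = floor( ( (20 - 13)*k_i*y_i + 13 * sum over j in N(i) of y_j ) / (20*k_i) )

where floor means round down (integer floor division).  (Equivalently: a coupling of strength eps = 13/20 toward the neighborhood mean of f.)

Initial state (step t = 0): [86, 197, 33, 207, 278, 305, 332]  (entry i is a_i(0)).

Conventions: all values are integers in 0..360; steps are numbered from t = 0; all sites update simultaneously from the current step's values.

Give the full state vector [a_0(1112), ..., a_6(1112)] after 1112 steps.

Answer: [348, 348, 348, 348, 348, 348, 348]
Key observation: The state at step 5, [348, 348, 348, 348, 348, 348, 348], reappears at step 6: the system is in a cycle of period 1 from step 5 on.  Therefore the state at step 1112 equals the state at step 5 + ((1112 - 5) mod 1) = 5, which is [348, 348, 348, 348, 348, 348, 348].

Derivation:
t=0: [86, 197, 33, 207, 278, 305, 332]
t=1: [261, 316, 232, 253, 242, 232, 272]
t=2: [324, 326, 316, 328, 320, 323, 323]
t=3: [342, 342, 339, 342, 340, 340, 341]
t=4: [346, 346, 346, 347, 346, 346, 346]
t=5: [348, 348, 348, 348, 348, 348, 348]
t=6: [348, 348, 348, 348, 348, 348, 348]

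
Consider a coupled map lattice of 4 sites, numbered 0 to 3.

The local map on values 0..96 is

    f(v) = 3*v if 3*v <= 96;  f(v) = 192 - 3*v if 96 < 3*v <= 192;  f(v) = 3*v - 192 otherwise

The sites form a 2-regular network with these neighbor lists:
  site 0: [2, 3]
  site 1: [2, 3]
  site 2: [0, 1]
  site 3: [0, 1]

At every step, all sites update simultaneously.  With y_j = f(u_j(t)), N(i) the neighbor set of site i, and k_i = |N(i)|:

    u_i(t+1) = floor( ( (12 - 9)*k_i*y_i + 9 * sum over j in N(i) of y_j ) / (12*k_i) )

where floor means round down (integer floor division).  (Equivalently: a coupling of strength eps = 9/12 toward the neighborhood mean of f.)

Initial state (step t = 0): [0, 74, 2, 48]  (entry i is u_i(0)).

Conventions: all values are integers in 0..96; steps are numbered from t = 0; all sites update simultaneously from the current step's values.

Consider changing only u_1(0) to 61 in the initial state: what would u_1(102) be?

Simulating step by step:
t=0: [0, 61, 2, 48]
t=1: [20, 22, 4, 15]
t=2: [36, 37, 50, 58]
t=3: [43, 42, 72, 66]
t=4: [27, 27, 54, 49]
t=5: [48, 48, 68, 72]
t=6: [25, 25, 39, 42]
t=7: [71, 71, 75, 72]
t=8: [26, 26, 24, 21]
t=9: [70, 70, 76, 74]
t=10: [29, 29, 22, 21]
t=11: [70, 70, 81, 81]
t=12: [42, 42, 26, 26]
t=13: [75, 75, 69, 69]
t=14: [19, 19, 28, 28]
t=15: [77, 77, 63, 63]
t=16: [12, 12, 30, 30]
t=17: [76, 76, 49, 49]
t=18: [42, 42, 38, 38]
t=19: [75, 75, 69, 69]

Answer: u_1(102) = 42
Key observation: The state at step 13, [75, 75, 69, 69], reappears at step 19: the system is in a cycle of period 6 from step 13 on.  Therefore the state at step 102 equals the state at step 13 + ((102 - 13) mod 6) = 18, which is [42, 42, 38, 38].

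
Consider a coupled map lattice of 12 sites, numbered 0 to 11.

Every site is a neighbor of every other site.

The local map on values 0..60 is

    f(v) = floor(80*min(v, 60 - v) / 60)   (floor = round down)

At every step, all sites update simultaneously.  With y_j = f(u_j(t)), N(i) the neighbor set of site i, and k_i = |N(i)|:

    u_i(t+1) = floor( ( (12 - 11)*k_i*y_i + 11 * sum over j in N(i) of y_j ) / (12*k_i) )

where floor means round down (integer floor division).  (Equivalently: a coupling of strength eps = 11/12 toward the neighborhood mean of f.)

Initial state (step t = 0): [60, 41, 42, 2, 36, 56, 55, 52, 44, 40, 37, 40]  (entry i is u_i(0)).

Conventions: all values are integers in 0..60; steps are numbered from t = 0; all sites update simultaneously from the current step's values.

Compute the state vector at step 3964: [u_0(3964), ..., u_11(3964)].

Simulating step by step:
t=0: [60, 41, 42, 2, 36, 56, 55, 52, 44, 40, 37, 40]
t=1: [17, 17, 17, 17, 17, 17, 17, 17, 17, 17, 17, 17]
t=2: [22, 22, 22, 22, 22, 22, 22, 22, 22, 22, 22, 22]
t=3: [29, 29, 29, 29, 29, 29, 29, 29, 29, 29, 29, 29]
t=4: [38, 38, 38, 38, 38, 38, 38, 38, 38, 38, 38, 38]
t=5: [29, 29, 29, 29, 29, 29, 29, 29, 29, 29, 29, 29]

Answer: [38, 38, 38, 38, 38, 38, 38, 38, 38, 38, 38, 38]
Key observation: The state at step 3, [29, 29, 29, 29, 29, 29, 29, 29, 29, 29, 29, 29], reappears at step 5: the system is in a cycle of period 2 from step 3 on.  Therefore the state at step 3964 equals the state at step 3 + ((3964 - 3) mod 2) = 4, which is [38, 38, 38, 38, 38, 38, 38, 38, 38, 38, 38, 38].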